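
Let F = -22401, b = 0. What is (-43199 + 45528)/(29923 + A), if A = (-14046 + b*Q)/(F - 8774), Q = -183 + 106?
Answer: 72606575/932863571 ≈ 0.077832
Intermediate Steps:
Q = -77
A = 14046/31175 (A = (-14046 + 0*(-77))/(-22401 - 8774) = (-14046 + 0)/(-31175) = -14046*(-1/31175) = 14046/31175 ≈ 0.45055)
(-43199 + 45528)/(29923 + A) = (-43199 + 45528)/(29923 + 14046/31175) = 2329/(932863571/31175) = 2329*(31175/932863571) = 72606575/932863571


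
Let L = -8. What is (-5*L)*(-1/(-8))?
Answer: 5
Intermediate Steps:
(-5*L)*(-1/(-8)) = (-5*(-8))*(-1/(-8)) = 40*(-1*(-⅛)) = 40*(⅛) = 5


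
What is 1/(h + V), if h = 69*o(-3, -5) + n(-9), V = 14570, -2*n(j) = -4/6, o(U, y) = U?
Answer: 3/43090 ≈ 6.9622e-5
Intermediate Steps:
n(j) = 1/3 (n(j) = -(-2)/6 = -1/2*(-2/3) = 1/3)
h = -620/3 (h = 69*(-3) + 1/3 = -207 + 1/3 = -620/3 ≈ -206.67)
1/(h + V) = 1/(-620/3 + 14570) = 1/(43090/3) = 3/43090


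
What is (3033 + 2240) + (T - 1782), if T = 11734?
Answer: 15225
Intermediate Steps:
(3033 + 2240) + (T - 1782) = (3033 + 2240) + (11734 - 1782) = 5273 + 9952 = 15225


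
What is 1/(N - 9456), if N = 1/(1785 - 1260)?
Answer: -525/4964399 ≈ -0.00010575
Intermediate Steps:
N = 1/525 ≈ 0.0019048
1/(N - 9456) = 1/(1/525 - 9456) = 1/(-4964399/525) = -525/4964399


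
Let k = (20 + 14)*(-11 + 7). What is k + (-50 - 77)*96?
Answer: -12328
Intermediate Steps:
k = -136 (k = 34*(-4) = -136)
k + (-50 - 77)*96 = -136 + (-50 - 77)*96 = -136 - 127*96 = -136 - 12192 = -12328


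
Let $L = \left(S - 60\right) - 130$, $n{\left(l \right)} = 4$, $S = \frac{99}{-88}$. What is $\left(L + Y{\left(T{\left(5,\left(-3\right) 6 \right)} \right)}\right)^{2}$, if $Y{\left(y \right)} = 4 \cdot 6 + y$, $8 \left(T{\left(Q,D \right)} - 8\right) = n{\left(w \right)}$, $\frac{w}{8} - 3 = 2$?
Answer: $\frac{1610361}{64} \approx 25162.0$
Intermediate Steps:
$w = 40$ ($w = 24 + 8 \cdot 2 = 24 + 16 = 40$)
$S = - \frac{9}{8}$ ($S = 99 \left(- \frac{1}{88}\right) = - \frac{9}{8} \approx -1.125$)
$T{\left(Q,D \right)} = \frac{17}{2}$ ($T{\left(Q,D \right)} = 8 + \frac{1}{8} \cdot 4 = 8 + \frac{1}{2} = \frac{17}{2}$)
$Y{\left(y \right)} = 24 + y$
$L = - \frac{1529}{8}$ ($L = \left(- \frac{9}{8} - 60\right) - 130 = - \frac{489}{8} - 130 = - \frac{1529}{8} \approx -191.13$)
$\left(L + Y{\left(T{\left(5,\left(-3\right) 6 \right)} \right)}\right)^{2} = \left(- \frac{1529}{8} + \left(24 + \frac{17}{2}\right)\right)^{2} = \left(- \frac{1529}{8} + \frac{65}{2}\right)^{2} = \left(- \frac{1269}{8}\right)^{2} = \frac{1610361}{64}$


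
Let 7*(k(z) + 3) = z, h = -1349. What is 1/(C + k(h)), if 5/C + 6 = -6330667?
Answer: -44314711/8673022045 ≈ -0.0051095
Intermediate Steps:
k(z) = -3 + z/7
C = -5/6330673 (C = 5/(-6 - 6330667) = 5/(-6330673) = 5*(-1/6330673) = -5/6330673 ≈ -7.8981e-7)
1/(C + k(h)) = 1/(-5/6330673 + (-3 + (⅐)*(-1349))) = 1/(-5/6330673 + (-3 - 1349/7)) = 1/(-5/6330673 - 1370/7) = 1/(-8673022045/44314711) = -44314711/8673022045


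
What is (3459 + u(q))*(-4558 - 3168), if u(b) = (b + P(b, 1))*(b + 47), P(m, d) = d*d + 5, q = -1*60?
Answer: -32147886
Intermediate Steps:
q = -60
P(m, d) = 5 + d**2 (P(m, d) = d**2 + 5 = 5 + d**2)
u(b) = (6 + b)*(47 + b) (u(b) = (b + (5 + 1**2))*(b + 47) = (b + (5 + 1))*(47 + b) = (b + 6)*(47 + b) = (6 + b)*(47 + b))
(3459 + u(q))*(-4558 - 3168) = (3459 + (282 + (-60)**2 + 53*(-60)))*(-4558 - 3168) = (3459 + (282 + 3600 - 3180))*(-7726) = (3459 + 702)*(-7726) = 4161*(-7726) = -32147886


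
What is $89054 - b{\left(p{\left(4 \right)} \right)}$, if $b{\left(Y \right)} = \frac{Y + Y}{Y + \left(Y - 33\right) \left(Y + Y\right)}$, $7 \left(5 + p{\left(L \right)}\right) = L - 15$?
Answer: $\frac{48712552}{547} \approx 89054.0$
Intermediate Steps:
$p{\left(L \right)} = - \frac{50}{7} + \frac{L}{7}$ ($p{\left(L \right)} = -5 + \frac{L - 15}{7} = -5 + \frac{-15 + L}{7} = -5 + \left(- \frac{15}{7} + \frac{L}{7}\right) = - \frac{50}{7} + \frac{L}{7}$)
$b{\left(Y \right)} = \frac{2 Y}{Y + 2 Y \left(-33 + Y\right)}$ ($b{\left(Y \right)} = \frac{2 Y}{Y + \left(-33 + Y\right) 2 Y} = \frac{2 Y}{Y + 2 Y \left(-33 + Y\right)}$)
$89054 - b{\left(p{\left(4 \right)} \right)} = 89054 - \frac{2}{-65 + 2 \left(- \frac{50}{7} + \frac{1}{7} \cdot 4\right)} = 89054 - \frac{2}{-65 + 2 \left(- \frac{50}{7} + \frac{4}{7}\right)} = 89054 - \frac{2}{-65 + 2 \left(- \frac{46}{7}\right)} = 89054 - \frac{2}{-65 - \frac{92}{7}} = 89054 - \frac{2}{- \frac{547}{7}} = 89054 - 2 \left(- \frac{7}{547}\right) = 89054 - - \frac{14}{547} = 89054 + \frac{14}{547} = \frac{48712552}{547}$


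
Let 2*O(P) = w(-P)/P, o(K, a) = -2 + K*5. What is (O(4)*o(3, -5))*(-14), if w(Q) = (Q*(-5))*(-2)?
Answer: 910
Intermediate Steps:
o(K, a) = -2 + 5*K
w(Q) = 10*Q (w(Q) = -5*Q*(-2) = 10*Q)
O(P) = -5 (O(P) = ((10*(-P))/P)/2 = ((-10*P)/P)/2 = (½)*(-10) = -5)
(O(4)*o(3, -5))*(-14) = -5*(-2 + 5*3)*(-14) = -5*(-2 + 15)*(-14) = -5*13*(-14) = -65*(-14) = 910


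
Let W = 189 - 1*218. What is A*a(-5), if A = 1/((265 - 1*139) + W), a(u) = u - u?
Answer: 0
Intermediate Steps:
W = -29 (W = 189 - 218 = -29)
a(u) = 0
A = 1/97 (A = 1/((265 - 1*139) - 29) = 1/((265 - 139) - 29) = 1/(126 - 29) = 1/97 ≈ 0.010309)
A*a(-5) = (1/97)*0 = 0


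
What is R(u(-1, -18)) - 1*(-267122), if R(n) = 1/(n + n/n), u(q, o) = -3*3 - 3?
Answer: 2938341/11 ≈ 2.6712e+5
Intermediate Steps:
u(q, o) = -12 (u(q, o) = -9 - 3 = -12)
R(n) = 1/(1 + n) (R(n) = 1/(n + 1) = 1/(1 + n))
R(u(-1, -18)) - 1*(-267122) = 1/(1 - 12) - 1*(-267122) = 1/(-11) + 267122 = -1/11 + 267122 = 2938341/11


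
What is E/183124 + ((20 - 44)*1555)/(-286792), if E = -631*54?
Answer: -183622683/3282406138 ≈ -0.055941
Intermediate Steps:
E = -34074
E/183124 + ((20 - 44)*1555)/(-286792) = -34074/183124 + ((20 - 44)*1555)/(-286792) = -34074*1/183124 - 24*1555*(-1/286792) = -17037/91562 - 37320*(-1/286792) = -17037/91562 + 4665/35849 = -183622683/3282406138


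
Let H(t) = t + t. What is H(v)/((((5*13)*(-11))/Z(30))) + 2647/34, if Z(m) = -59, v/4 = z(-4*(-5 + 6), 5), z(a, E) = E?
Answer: 394569/4862 ≈ 81.154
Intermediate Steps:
v = 20 (v = 4*5 = 20)
H(t) = 2*t
H(v)/((((5*13)*(-11))/Z(30))) + 2647/34 = (2*20)/((((5*13)*(-11))/(-59))) + 2647/34 = 40/(((65*(-11))*(-1/59))) + 2647*(1/34) = 40/((-715*(-1/59))) + 2647/34 = 40/(715/59) + 2647/34 = 40*(59/715) + 2647/34 = 472/143 + 2647/34 = 394569/4862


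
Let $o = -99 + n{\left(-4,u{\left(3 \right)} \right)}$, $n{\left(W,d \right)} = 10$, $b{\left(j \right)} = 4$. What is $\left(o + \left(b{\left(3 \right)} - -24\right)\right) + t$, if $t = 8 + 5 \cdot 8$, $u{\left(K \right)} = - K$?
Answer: $-13$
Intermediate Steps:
$t = 48$ ($t = 8 + 40 = 48$)
$o = -89$ ($o = -99 + 10 = -89$)
$\left(o + \left(b{\left(3 \right)} - -24\right)\right) + t = \left(-89 + \left(4 - -24\right)\right) + 48 = \left(-89 + \left(4 + 24\right)\right) + 48 = \left(-89 + 28\right) + 48 = -61 + 48 = -13$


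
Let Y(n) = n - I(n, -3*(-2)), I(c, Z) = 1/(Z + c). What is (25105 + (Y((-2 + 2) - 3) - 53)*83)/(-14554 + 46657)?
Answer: 61288/96309 ≈ 0.63637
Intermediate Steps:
Y(n) = n - 1/(6 + n) (Y(n) = n - 1/(-3*(-2) + n) = n - 1/(6 + n))
(25105 + (Y((-2 + 2) - 3) - 53)*83)/(-14554 + 46657) = (25105 + ((-1 + ((-2 + 2) - 3)*(6 + ((-2 + 2) - 3)))/(6 + ((-2 + 2) - 3)) - 53)*83)/(-14554 + 46657) = (25105 + ((-1 + (0 - 3)*(6 + (0 - 3)))/(6 + (0 - 3)) - 53)*83)/32103 = (25105 + ((-1 - 3*(6 - 3))/(6 - 3) - 53)*83)*(1/32103) = (25105 + ((-1 - 3*3)/3 - 53)*83)*(1/32103) = (25105 + ((-1 - 9)/3 - 53)*83)*(1/32103) = (25105 + ((⅓)*(-10) - 53)*83)*(1/32103) = (25105 + (-10/3 - 53)*83)*(1/32103) = (25105 - 169/3*83)*(1/32103) = (25105 - 14027/3)*(1/32103) = (61288/3)*(1/32103) = 61288/96309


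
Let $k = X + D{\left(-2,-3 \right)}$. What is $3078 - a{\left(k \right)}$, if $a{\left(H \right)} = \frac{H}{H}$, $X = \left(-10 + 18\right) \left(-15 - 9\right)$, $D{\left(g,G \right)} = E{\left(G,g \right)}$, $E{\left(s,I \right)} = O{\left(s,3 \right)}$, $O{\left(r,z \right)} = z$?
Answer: $3077$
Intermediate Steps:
$E{\left(s,I \right)} = 3$
$D{\left(g,G \right)} = 3$
$X = -192$ ($X = 8 \left(-24\right) = -192$)
$k = -189$ ($k = -192 + 3 = -189$)
$a{\left(H \right)} = 1$
$3078 - a{\left(k \right)} = 3078 - 1 = 3077$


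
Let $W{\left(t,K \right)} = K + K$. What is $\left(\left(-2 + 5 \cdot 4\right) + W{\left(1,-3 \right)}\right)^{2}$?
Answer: $144$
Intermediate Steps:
$W{\left(t,K \right)} = 2 K$
$\left(\left(-2 + 5 \cdot 4\right) + W{\left(1,-3 \right)}\right)^{2} = \left(\left(-2 + 5 \cdot 4\right) + 2 \left(-3\right)\right)^{2} = \left(\left(-2 + 20\right) - 6\right)^{2} = \left(18 - 6\right)^{2} = 12^{2} = 144$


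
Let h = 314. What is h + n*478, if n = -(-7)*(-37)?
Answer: -123488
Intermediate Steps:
n = -259 (n = -1*259 = -259)
h + n*478 = 314 - 259*478 = 314 - 123802 = -123488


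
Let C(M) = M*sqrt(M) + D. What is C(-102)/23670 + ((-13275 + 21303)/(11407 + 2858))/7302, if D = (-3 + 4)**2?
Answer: 1089577/9131625630 - 17*I*sqrt(102)/3945 ≈ 0.00011932 - 0.043521*I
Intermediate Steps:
D = 1 (D = 1**2 = 1)
C(M) = 1 + M**(3/2) (C(M) = M*sqrt(M) + 1 = M**(3/2) + 1 = 1 + M**(3/2))
C(-102)/23670 + ((-13275 + 21303)/(11407 + 2858))/7302 = (1 + (-102)**(3/2))/23670 + ((-13275 + 21303)/(11407 + 2858))/7302 = (1 - 102*I*sqrt(102))*(1/23670) + (8028/14265)*(1/7302) = (1/23670 - 17*I*sqrt(102)/3945) + (8028*(1/14265))*(1/7302) = (1/23670 - 17*I*sqrt(102)/3945) + (892/1585)*(1/7302) = (1/23670 - 17*I*sqrt(102)/3945) + 446/5786835 = 1089577/9131625630 - 17*I*sqrt(102)/3945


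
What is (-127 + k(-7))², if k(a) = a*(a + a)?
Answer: 841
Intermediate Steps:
k(a) = 2*a² (k(a) = a*(2*a) = 2*a²)
(-127 + k(-7))² = (-127 + 2*(-7)²)² = (-127 + 2*49)² = (-127 + 98)² = (-29)² = 841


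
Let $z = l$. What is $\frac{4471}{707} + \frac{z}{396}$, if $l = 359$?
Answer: $\frac{2024329}{279972} \approx 7.2305$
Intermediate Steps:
$z = 359$
$\frac{4471}{707} + \frac{z}{396} = \frac{4471}{707} + \frac{359}{396} = \frac{2024329}{279972}$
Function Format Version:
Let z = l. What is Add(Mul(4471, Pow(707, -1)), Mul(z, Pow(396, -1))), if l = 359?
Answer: Rational(2024329, 279972) ≈ 7.2305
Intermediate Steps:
z = 359
Add(Mul(4471, Pow(707, -1)), Mul(z, Pow(396, -1))) = Add(Mul(4471, Pow(707, -1)), Mul(359, Pow(396, -1))) = Add(Mul(4471, Rational(1, 707)), Mul(359, Rational(1, 396))) = Add(Rational(4471, 707), Rational(359, 396)) = Rational(2024329, 279972)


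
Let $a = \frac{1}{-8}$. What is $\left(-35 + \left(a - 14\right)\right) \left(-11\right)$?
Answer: $\frac{4323}{8} \approx 540.38$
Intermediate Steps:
$a = - \frac{1}{8} \approx -0.125$
$\left(-35 + \left(a - 14\right)\right) \left(-11\right) = \left(-35 - \frac{113}{8}\right) \left(-11\right) = \left(- \frac{393}{8}\right) \left(-11\right) = \frac{4323}{8}$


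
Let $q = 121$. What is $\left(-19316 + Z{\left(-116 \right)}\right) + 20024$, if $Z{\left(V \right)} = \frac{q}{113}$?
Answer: $\frac{80125}{113} \approx 709.07$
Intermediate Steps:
$Z{\left(V \right)} = \frac{121}{113}$
$\left(-19316 + Z{\left(-116 \right)}\right) + 20024 = \left(-19316 + \frac{121}{113}\right) + 20024 = - \frac{2182587}{113} + 20024 = \frac{80125}{113}$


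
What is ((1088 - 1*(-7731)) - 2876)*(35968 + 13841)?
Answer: 296014887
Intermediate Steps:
((1088 - 1*(-7731)) - 2876)*(35968 + 13841) = ((1088 + 7731) - 2876)*49809 = (8819 - 2876)*49809 = 5943*49809 = 296014887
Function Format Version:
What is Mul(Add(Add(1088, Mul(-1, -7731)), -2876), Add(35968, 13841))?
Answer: 296014887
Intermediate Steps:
Mul(Add(Add(1088, Mul(-1, -7731)), -2876), Add(35968, 13841)) = Mul(Add(Add(1088, 7731), -2876), 49809) = Mul(Add(8819, -2876), 49809) = Mul(5943, 49809) = 296014887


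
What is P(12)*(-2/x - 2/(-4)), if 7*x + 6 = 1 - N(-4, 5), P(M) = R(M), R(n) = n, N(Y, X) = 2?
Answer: 30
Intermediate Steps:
P(M) = M
x = -1 (x = -6/7 + (1 - 1*2)/7 = -6/7 + (1 - 2)/7 = -6/7 + (⅐)*(-1) = -6/7 - ⅐ = -1)
P(12)*(-2/x - 2/(-4)) = 12*(-2/(-1) - 2/(-4)) = 12*(-2*(-1) - 2*(-¼)) = 12*(2 + ½) = 12*(5/2) = 30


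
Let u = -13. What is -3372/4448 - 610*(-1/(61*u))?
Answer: -22079/14456 ≈ -1.5273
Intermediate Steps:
-3372/4448 - 610*(-1/(61*u)) = -3372/4448 - 610/((-61*(-13))) = -3372*1/4448 - 610/793 = -843/1112 - 610*1/793 = -843/1112 - 10/13 = -22079/14456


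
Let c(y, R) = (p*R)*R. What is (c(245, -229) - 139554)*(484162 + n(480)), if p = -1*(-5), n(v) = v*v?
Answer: 87641743862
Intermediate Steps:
n(v) = v**2
p = 5
c(y, R) = 5*R**2 (c(y, R) = (5*R)*R = 5*R**2)
(c(245, -229) - 139554)*(484162 + n(480)) = (5*(-229)**2 - 139554)*(484162 + 480**2) = (5*52441 - 139554)*(484162 + 230400) = (262205 - 139554)*714562 = 122651*714562 = 87641743862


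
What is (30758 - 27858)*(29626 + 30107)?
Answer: 173225700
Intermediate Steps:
(30758 - 27858)*(29626 + 30107) = 2900*59733 = 173225700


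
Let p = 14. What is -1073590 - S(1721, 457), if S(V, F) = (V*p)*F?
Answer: -12084548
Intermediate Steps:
S(V, F) = 14*F*V (S(V, F) = (V*14)*F = (14*V)*F = 14*F*V)
-1073590 - S(1721, 457) = -1073590 - 14*457*1721 = -1073590 - 1*11010958 = -1073590 - 11010958 = -12084548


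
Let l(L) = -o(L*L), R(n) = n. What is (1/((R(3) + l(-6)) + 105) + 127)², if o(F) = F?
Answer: 83631025/5184 ≈ 16133.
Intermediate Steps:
l(L) = -L² (l(L) = -L*L = -L²)
(1/((R(3) + l(-6)) + 105) + 127)² = (1/((3 - 1*(-6)²) + 105) + 127)² = (1/((3 - 1*36) + 105) + 127)² = (1/((3 - 36) + 105) + 127)² = (1/(-33 + 105) + 127)² = (1/72 + 127)² = (9145/72)² = 83631025/5184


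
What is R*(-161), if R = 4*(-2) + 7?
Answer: 161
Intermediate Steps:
R = -1 (R = -8 + 7 = -1)
R*(-161) = -1*(-161) = 161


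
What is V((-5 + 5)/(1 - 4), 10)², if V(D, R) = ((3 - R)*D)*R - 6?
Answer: 36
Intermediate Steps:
V(D, R) = -6 + D*R*(3 - R) (V(D, R) = (D*(3 - R))*R - 6 = D*R*(3 - R) - 6 = -6 + D*R*(3 - R))
V((-5 + 5)/(1 - 4), 10)² = (-6 - 1*(-5 + 5)/(1 - 4)*10² + 3*((-5 + 5)/(1 - 4))*10)² = (-6 - 1*0/(-3)*100 + 3*(0/(-3))*10)² = (-6 - 1*0*(-⅓)*100 + 3*(0*(-⅓))*10)² = (-6 - 1*0*100 + 3*0*10)² = (-6 + 0 + 0)² = (-6)² = 36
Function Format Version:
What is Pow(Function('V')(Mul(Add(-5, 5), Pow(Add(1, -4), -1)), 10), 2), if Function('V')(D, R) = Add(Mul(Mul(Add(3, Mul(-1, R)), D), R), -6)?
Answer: 36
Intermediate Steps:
Function('V')(D, R) = Add(-6, Mul(D, R, Add(3, Mul(-1, R)))) (Function('V')(D, R) = Add(Mul(Mul(D, Add(3, Mul(-1, R))), R), -6) = Add(Mul(D, R, Add(3, Mul(-1, R))), -6) = Add(-6, Mul(D, R, Add(3, Mul(-1, R)))))
Pow(Function('V')(Mul(Add(-5, 5), Pow(Add(1, -4), -1)), 10), 2) = Pow(Add(-6, Mul(-1, Mul(Add(-5, 5), Pow(Add(1, -4), -1)), Pow(10, 2)), Mul(3, Mul(Add(-5, 5), Pow(Add(1, -4), -1)), 10)), 2) = Pow(Add(-6, Mul(-1, Mul(0, Pow(-3, -1)), 100), Mul(3, Mul(0, Pow(-3, -1)), 10)), 2) = Pow(Add(-6, Mul(-1, Mul(0, Rational(-1, 3)), 100), Mul(3, Mul(0, Rational(-1, 3)), 10)), 2) = Pow(Add(-6, Mul(-1, 0, 100), Mul(3, 0, 10)), 2) = Pow(Add(-6, 0, 0), 2) = Pow(-6, 2) = 36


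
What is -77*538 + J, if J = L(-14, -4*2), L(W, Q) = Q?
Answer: -41434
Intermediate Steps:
J = -8 (J = -4*2 = -8)
-77*538 + J = -77*538 - 8 = -41426 - 8 = -41434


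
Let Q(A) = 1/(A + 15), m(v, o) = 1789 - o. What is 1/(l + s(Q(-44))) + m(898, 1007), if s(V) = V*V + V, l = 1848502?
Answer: 1215689501269/1554590154 ≈ 782.00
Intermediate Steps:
Q(A) = 1/(15 + A)
s(V) = V + V² (s(V) = V² + V = V + V²)
1/(l + s(Q(-44))) + m(898, 1007) = 1/(1848502 + (1 + 1/(15 - 44))/(15 - 44)) + (1789 - 1*1007) = 1/(1848502 + (1 + 1/(-29))/(-29)) + (1789 - 1007) = 1/(1848502 - (1 - 1/29)/29) + 782 = 1/(1848502 - 1/29*28/29) + 782 = 1/(1848502 - 28/841) + 782 = 1/(1554590154/841) + 782 = 841/1554590154 + 782 = 1215689501269/1554590154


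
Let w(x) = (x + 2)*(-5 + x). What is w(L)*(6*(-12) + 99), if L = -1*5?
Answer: 810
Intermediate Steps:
L = -5
w(x) = (-5 + x)*(2 + x) (w(x) = (2 + x)*(-5 + x) = (-5 + x)*(2 + x))
w(L)*(6*(-12) + 99) = (-10 + (-5)**2 - 3*(-5))*(6*(-12) + 99) = (-10 + 25 + 15)*(-72 + 99) = 30*27 = 810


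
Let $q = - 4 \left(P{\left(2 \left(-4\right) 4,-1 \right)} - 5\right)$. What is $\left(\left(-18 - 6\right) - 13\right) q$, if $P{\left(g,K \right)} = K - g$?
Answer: $3848$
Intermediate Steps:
$q = -104$ ($q = - 4 \left(\left(-1 - 2 \left(-4\right) 4\right) - 5\right) = - 4 \left(\left(-1 - \left(-8\right) 4\right) - 5\right) = - 4 \left(\left(-1 - -32\right) - 5\right) = - 4 \left(\left(-1 + 32\right) - 5\right) = - 4 \left(31 - 5\right) = \left(-4\right) 26 = -104$)
$\left(\left(-18 - 6\right) - 13\right) q = \left(\left(-18 - 6\right) - 13\right) \left(-104\right) = \left(-24 - 13\right) \left(-104\right) = \left(-37\right) \left(-104\right) = 3848$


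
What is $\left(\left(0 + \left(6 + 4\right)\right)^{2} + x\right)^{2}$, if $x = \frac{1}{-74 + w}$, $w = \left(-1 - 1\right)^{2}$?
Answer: $\frac{48986001}{4900} \approx 9997.1$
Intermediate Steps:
$w = 4$ ($w = \left(-2\right)^{2} = 4$)
$x = - \frac{1}{70}$ ($x = \frac{1}{-74 + 4} = \frac{1}{-70} = - \frac{1}{70} \approx -0.014286$)
$\left(\left(0 + \left(6 + 4\right)\right)^{2} + x\right)^{2} = \left(\left(0 + \left(6 + 4\right)\right)^{2} - \frac{1}{70}\right)^{2} = \left(\left(0 + 10\right)^{2} - \frac{1}{70}\right)^{2} = \left(10^{2} - \frac{1}{70}\right)^{2} = \left(100 - \frac{1}{70}\right)^{2} = \left(\frac{6999}{70}\right)^{2} = \frac{48986001}{4900}$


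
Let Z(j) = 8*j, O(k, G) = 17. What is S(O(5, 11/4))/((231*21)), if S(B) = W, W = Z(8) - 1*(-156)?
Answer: 20/441 ≈ 0.045351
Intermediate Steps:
W = 220 (W = 8*8 - 1*(-156) = 64 + 156 = 220)
S(B) = 220
S(O(5, 11/4))/((231*21)) = 220/((231*21)) = 220/4851 = 220*(1/4851) = 20/441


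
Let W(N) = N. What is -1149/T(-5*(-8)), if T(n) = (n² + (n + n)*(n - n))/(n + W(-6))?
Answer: -19533/800 ≈ -24.416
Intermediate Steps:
T(n) = n²/(-6 + n) (T(n) = (n² + (n + n)*(n - n))/(n - 6) = (n² + (2*n)*0)/(-6 + n) = (n² + 0)/(-6 + n) = n²/(-6 + n))
-1149/T(-5*(-8)) = -1149/((-5*(-8))²/(-6 - 5*(-8))) = -1149/(40²/(-6 + 40)) = -1149/(1600/34) = -1149/(1600*(1/34)) = -1149/800/17 = -1149*17/800 = -19533/800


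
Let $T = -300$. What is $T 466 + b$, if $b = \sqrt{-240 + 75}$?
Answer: $-139800 + i \sqrt{165} \approx -1.398 \cdot 10^{5} + 12.845 i$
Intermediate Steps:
$b = i \sqrt{165}$ ($b = \sqrt{-165} = i \sqrt{165} \approx 12.845 i$)
$T 466 + b = \left(-300\right) 466 + i \sqrt{165} = -139800 + i \sqrt{165}$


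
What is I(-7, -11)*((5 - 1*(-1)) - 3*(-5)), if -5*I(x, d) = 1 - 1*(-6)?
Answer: -147/5 ≈ -29.400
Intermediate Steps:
I(x, d) = -7/5 (I(x, d) = -(1 - 1*(-6))/5 = -(1 + 6)/5 = -⅕*7 = -7/5)
I(-7, -11)*((5 - 1*(-1)) - 3*(-5)) = -7*((5 - 1*(-1)) - 3*(-5))/5 = -7*((5 + 1) - 1*(-15))/5 = -7*(6 + 15)/5 = -7/5*21 = -147/5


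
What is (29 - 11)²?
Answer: 324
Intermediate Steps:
(29 - 11)² = 18² = 324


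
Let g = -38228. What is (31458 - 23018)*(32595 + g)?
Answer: -47542520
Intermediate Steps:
(31458 - 23018)*(32595 + g) = (31458 - 23018)*(32595 - 38228) = 8440*(-5633) = -47542520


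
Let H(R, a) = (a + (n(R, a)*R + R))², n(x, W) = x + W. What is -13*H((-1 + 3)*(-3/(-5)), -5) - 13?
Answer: -575978/625 ≈ -921.56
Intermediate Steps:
n(x, W) = W + x
H(R, a) = (R + a + R*(R + a))² (H(R, a) = (a + ((a + R)*R + R))² = (a + ((R + a)*R + R))² = (a + (R*(R + a) + R))² = (a + (R + R*(R + a)))² = (R + a + R*(R + a))²)
-13*H((-1 + 3)*(-3/(-5)), -5) - 13 = -13*((-1 + 3)*(-3/(-5)) - 5 + ((-1 + 3)*(-3/(-5)))*((-1 + 3)*(-3/(-5)) - 5))² - 13 = -13*(2*(-3*(-⅕)) - 5 + (2*(-3*(-⅕)))*(2*(-3*(-⅕)) - 5))² - 13 = -13*(2*(⅗) - 5 + (2*(⅗))*(2*(⅗) - 5))² - 13 = -13*(6/5 - 5 + 6*(6/5 - 5)/5)² - 13 = -13*(6/5 - 5 + (6/5)*(-19/5))² - 13 = -13*(6/5 - 5 - 114/25)² - 13 = -13*(-209/25)² - 13 = -13*43681/625 - 13 = -567853/625 - 13 = -575978/625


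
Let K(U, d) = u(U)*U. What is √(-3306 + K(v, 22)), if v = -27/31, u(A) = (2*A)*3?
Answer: 2*I*√793173/31 ≈ 57.458*I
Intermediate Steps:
u(A) = 6*A
v = -27/31 (v = -27*1/31 = -27/31 ≈ -0.87097)
K(U, d) = 6*U² (K(U, d) = (6*U)*U = 6*U²)
√(-3306 + K(v, 22)) = √(-3306 + 6*(-27/31)²) = √(-3306 + 6*(729/961)) = √(-3306 + 4374/961) = √(-3172692/961) = 2*I*√793173/31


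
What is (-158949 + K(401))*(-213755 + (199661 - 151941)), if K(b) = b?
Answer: 26324517180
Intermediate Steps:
(-158949 + K(401))*(-213755 + (199661 - 151941)) = (-158949 + 401)*(-213755 + (199661 - 151941)) = -158548*(-213755 + 47720) = -158548*(-166035) = 26324517180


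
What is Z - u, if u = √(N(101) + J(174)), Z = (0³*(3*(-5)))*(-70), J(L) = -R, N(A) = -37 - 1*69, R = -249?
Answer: -√143 ≈ -11.958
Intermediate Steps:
N(A) = -106 (N(A) = -37 - 69 = -106)
J(L) = 249 (J(L) = -1*(-249) = 249)
Z = 0 (Z = (0*(-15))*(-70) = 0*(-70) = 0)
u = √143 (u = √(-106 + 249) = √143 ≈ 11.958)
Z - u = 0 - √143 = -√143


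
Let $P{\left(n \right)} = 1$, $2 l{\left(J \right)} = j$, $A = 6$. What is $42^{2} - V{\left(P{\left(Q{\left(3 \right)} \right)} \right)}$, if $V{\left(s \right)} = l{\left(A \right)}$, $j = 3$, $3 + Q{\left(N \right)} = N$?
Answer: $\frac{3525}{2} \approx 1762.5$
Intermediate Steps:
$Q{\left(N \right)} = -3 + N$
$l{\left(J \right)} = \frac{3}{2}$ ($l{\left(J \right)} = \frac{1}{2} \cdot 3 = \frac{3}{2}$)
$V{\left(s \right)} = \frac{3}{2}$
$42^{2} - V{\left(P{\left(Q{\left(3 \right)} \right)} \right)} = 42^{2} - \frac{3}{2} = 1764 - \frac{3}{2} = \frac{3525}{2}$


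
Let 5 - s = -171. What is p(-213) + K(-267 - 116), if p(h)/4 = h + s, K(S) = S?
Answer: -531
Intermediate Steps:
s = 176 (s = 5 - 1*(-171) = 5 + 171 = 176)
p(h) = 704 + 4*h (p(h) = 4*(h + 176) = 4*(176 + h) = 704 + 4*h)
p(-213) + K(-267 - 116) = (704 + 4*(-213)) + (-267 - 116) = (704 - 852) - 383 = -148 - 383 = -531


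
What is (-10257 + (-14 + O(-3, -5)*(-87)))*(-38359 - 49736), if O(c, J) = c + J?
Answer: 843509625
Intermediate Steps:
O(c, J) = J + c
(-10257 + (-14 + O(-3, -5)*(-87)))*(-38359 - 49736) = (-10257 + (-14 + (-5 - 3)*(-87)))*(-38359 - 49736) = (-10257 + (-14 - 8*(-87)))*(-88095) = (-10257 + (-14 + 696))*(-88095) = (-10257 + 682)*(-88095) = -9575*(-88095) = 843509625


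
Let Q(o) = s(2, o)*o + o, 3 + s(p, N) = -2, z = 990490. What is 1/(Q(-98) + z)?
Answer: 1/990882 ≈ 1.0092e-6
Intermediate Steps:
s(p, N) = -5 (s(p, N) = -3 - 2 = -5)
Q(o) = -4*o (Q(o) = -5*o + o = -4*o)
1/(Q(-98) + z) = 1/(-4*(-98) + 990490) = 1/(392 + 990490) = 1/990882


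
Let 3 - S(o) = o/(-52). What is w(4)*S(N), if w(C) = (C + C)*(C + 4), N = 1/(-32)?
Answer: 4991/26 ≈ 191.96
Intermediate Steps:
N = -1/32 ≈ -0.031250
w(C) = 2*C*(4 + C) (w(C) = (2*C)*(4 + C) = 2*C*(4 + C))
S(o) = 3 + o/52 (S(o) = 3 - o/(-52) = 3 - o*(-1)/52 = 3 - (-1)*o/52 = 3 + o/52)
w(4)*S(N) = (2*4*(4 + 4))*(3 + (1/52)*(-1/32)) = (2*4*8)*(3 - 1/1664) = 64*(4991/1664) = 4991/26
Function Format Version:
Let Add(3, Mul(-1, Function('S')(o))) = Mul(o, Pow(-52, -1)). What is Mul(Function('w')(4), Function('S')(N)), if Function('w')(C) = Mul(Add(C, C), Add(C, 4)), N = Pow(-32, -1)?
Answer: Rational(4991, 26) ≈ 191.96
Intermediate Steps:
N = Rational(-1, 32) ≈ -0.031250
Function('w')(C) = Mul(2, C, Add(4, C)) (Function('w')(C) = Mul(Mul(2, C), Add(4, C)) = Mul(2, C, Add(4, C)))
Function('S')(o) = Add(3, Mul(Rational(1, 52), o)) (Function('S')(o) = Add(3, Mul(-1, Mul(o, Pow(-52, -1)))) = Add(3, Mul(-1, Mul(o, Rational(-1, 52)))) = Add(3, Mul(-1, Mul(Rational(-1, 52), o))) = Add(3, Mul(Rational(1, 52), o)))
Mul(Function('w')(4), Function('S')(N)) = Mul(Mul(2, 4, Add(4, 4)), Add(3, Mul(Rational(1, 52), Rational(-1, 32)))) = Mul(Mul(2, 4, 8), Add(3, Rational(-1, 1664))) = Mul(64, Rational(4991, 1664)) = Rational(4991, 26)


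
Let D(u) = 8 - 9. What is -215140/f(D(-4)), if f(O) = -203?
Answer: 215140/203 ≈ 1059.8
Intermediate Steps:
D(u) = -1
-215140/f(D(-4)) = -215140/(-203) = -215140*(-1/203) = 215140/203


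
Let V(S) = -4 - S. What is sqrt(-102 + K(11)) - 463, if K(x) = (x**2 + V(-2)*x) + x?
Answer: -463 + 2*sqrt(2) ≈ -460.17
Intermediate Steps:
K(x) = x**2 - x (K(x) = (x**2 + (-4 - 1*(-2))*x) + x = (x**2 + (-4 + 2)*x) + x = (x**2 - 2*x) + x = x**2 - x)
sqrt(-102 + K(11)) - 463 = sqrt(-102 + 11*(-1 + 11)) - 463 = sqrt(-102 + 11*10) - 463 = sqrt(-102 + 110) - 463 = sqrt(8) - 463 = 2*sqrt(2) - 463 = -463 + 2*sqrt(2)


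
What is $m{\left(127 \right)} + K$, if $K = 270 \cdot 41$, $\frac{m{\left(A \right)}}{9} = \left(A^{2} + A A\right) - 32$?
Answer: $301104$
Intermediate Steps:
$m{\left(A \right)} = -288 + 18 A^{2}$ ($m{\left(A \right)} = 9 \left(\left(A^{2} + A A\right) - 32\right) = 9 \left(\left(A^{2} + A^{2}\right) - 32\right) = 9 \left(2 A^{2} - 32\right) = 9 \left(-32 + 2 A^{2}\right) = -288 + 18 A^{2}$)
$K = 11070$
$m{\left(127 \right)} + K = \left(-288 + 18 \cdot 127^{2}\right) + 11070 = \left(-288 + 18 \cdot 16129\right) + 11070 = \left(-288 + 290322\right) + 11070 = 290034 + 11070 = 301104$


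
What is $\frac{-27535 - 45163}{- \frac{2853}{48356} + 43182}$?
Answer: $- \frac{3515384488}{2088105939} \approx -1.6835$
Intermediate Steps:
$\frac{-27535 - 45163}{- \frac{2853}{48356} + 43182} = - \frac{72698}{\left(-2853\right) \frac{1}{48356} + 43182} = - \frac{72698}{- \frac{2853}{48356} + 43182} = - \frac{72698}{\frac{2088105939}{48356}} = \left(-72698\right) \frac{48356}{2088105939} = - \frac{3515384488}{2088105939}$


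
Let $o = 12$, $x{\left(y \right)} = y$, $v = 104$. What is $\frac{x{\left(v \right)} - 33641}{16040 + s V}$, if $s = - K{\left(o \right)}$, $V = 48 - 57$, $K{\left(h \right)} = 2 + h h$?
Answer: $- \frac{33537}{17354} \approx -1.9325$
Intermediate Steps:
$K{\left(h \right)} = 2 + h^{2}$
$V = -9$
$s = -146$ ($s = - (2 + 12^{2}) = - (2 + 144) = \left(-1\right) 146 = -146$)
$\frac{x{\left(v \right)} - 33641}{16040 + s V} = \frac{104 - 33641}{16040 - -1314} = - \frac{33537}{16040 + 1314} = - \frac{33537}{17354}$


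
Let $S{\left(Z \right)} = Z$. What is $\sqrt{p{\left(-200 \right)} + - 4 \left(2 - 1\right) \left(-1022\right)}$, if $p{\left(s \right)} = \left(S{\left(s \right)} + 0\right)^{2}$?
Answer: $2 \sqrt{11022} \approx 209.97$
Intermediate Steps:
$p{\left(s \right)} = s^{2}$ ($p{\left(s \right)} = \left(s + 0\right)^{2} = s^{2}$)
$\sqrt{p{\left(-200 \right)} + - 4 \left(2 - 1\right) \left(-1022\right)} = \sqrt{\left(-200\right)^{2} + - 4 \left(2 - 1\right) \left(-1022\right)} = \sqrt{40000 + \left(-4\right) 1 \left(-1022\right)} = \sqrt{40000 - -4088} = \sqrt{40000 + 4088} = \sqrt{44088} = 2 \sqrt{11022}$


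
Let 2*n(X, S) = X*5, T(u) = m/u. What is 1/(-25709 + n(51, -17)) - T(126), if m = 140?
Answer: -511648/460467 ≈ -1.1112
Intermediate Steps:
T(u) = 140/u
n(X, S) = 5*X/2 (n(X, S) = (X*5)/2 = (5*X)/2 = 5*X/2)
1/(-25709 + n(51, -17)) - T(126) = 1/(-25709 + (5/2)*51) - 140/126 = 1/(-25709 + 255/2) - 140/126 = 1/(-51163/2) - 1*10/9 = -2/51163 - 10/9 = -511648/460467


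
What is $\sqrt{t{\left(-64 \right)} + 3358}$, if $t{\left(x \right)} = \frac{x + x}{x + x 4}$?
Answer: $\frac{2 \sqrt{20990}}{5} \approx 57.952$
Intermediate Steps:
$t{\left(x \right)} = \frac{2}{5}$ ($t{\left(x \right)} = \frac{2 x}{x + 4 x} = \frac{2 x}{5 x} = 2 x \frac{1}{5 x} = \frac{2}{5}$)
$\sqrt{t{\left(-64 \right)} + 3358} = \sqrt{\frac{2}{5} + 3358} = \sqrt{\frac{16792}{5}} = \frac{2 \sqrt{20990}}{5}$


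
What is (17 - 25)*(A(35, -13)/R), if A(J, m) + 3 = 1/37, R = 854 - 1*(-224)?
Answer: 40/1813 ≈ 0.022063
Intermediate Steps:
R = 1078 (R = 854 + 224 = 1078)
A(J, m) = -110/37 (A(J, m) = -3 + 1/37 = -110/37)
(17 - 25)*(A(35, -13)/R) = (17 - 25)*(-110/37/1078) = -(-880)/(37*1078) = -8*(-5/1813) = 40/1813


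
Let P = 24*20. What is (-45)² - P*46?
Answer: -20055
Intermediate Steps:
P = 480
(-45)² - P*46 = (-45)² - 480*46 = 2025 - 1*22080 = 2025 - 22080 = -20055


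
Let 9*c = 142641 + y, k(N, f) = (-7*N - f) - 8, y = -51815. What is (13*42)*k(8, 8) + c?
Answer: -262982/9 ≈ -29220.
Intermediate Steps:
k(N, f) = -8 - f - 7*N (k(N, f) = (-f - 7*N) - 8 = -8 - f - 7*N)
c = 90826/9 (c = (142641 - 51815)/9 = (⅑)*90826 = 90826/9 ≈ 10092.)
(13*42)*k(8, 8) + c = (13*42)*(-8 - 1*8 - 7*8) + 90826/9 = 546*(-8 - 8 - 56) + 90826/9 = 546*(-72) + 90826/9 = -39312 + 90826/9 = -262982/9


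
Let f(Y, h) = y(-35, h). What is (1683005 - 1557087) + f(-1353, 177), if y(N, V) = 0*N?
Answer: 125918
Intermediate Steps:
y(N, V) = 0
f(Y, h) = 0
(1683005 - 1557087) + f(-1353, 177) = (1683005 - 1557087) + 0 = 125918 + 0 = 125918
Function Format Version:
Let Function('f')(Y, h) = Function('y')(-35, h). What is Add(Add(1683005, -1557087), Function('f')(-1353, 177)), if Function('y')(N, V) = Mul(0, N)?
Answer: 125918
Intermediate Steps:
Function('y')(N, V) = 0
Function('f')(Y, h) = 0
Add(Add(1683005, -1557087), Function('f')(-1353, 177)) = Add(Add(1683005, -1557087), 0) = Add(125918, 0) = 125918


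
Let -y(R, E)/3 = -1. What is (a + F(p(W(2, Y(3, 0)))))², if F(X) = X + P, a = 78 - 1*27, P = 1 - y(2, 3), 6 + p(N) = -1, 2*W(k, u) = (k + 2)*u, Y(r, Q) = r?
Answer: 1764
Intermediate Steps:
y(R, E) = 3 (y(R, E) = -3*(-1) = 3)
W(k, u) = u*(2 + k)/2 (W(k, u) = ((k + 2)*u)/2 = ((2 + k)*u)/2 = (u*(2 + k))/2 = u*(2 + k)/2)
p(N) = -7 (p(N) = -6 - 1 = -7)
P = -2 (P = 1 - 1*3 = 1 - 3 = -2)
a = 51 (a = 78 - 27 = 51)
F(X) = -2 + X (F(X) = X - 2 = -2 + X)
(a + F(p(W(2, Y(3, 0)))))² = (51 + (-2 - 7))² = (51 - 9)² = 42² = 1764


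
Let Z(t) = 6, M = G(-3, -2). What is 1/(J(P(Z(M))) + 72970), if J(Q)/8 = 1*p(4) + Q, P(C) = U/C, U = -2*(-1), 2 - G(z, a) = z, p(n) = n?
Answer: 3/219014 ≈ 1.3698e-5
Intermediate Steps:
G(z, a) = 2 - z
M = 5 (M = 2 - 1*(-3) = 2 + 3 = 5)
U = 2
P(C) = 2/C
J(Q) = 32 + 8*Q (J(Q) = 8*(1*4 + Q) = 8*(4 + Q) = 32 + 8*Q)
1/(J(P(Z(M))) + 72970) = 1/((32 + 8*(2/6)) + 72970) = 1/((32 + 8*(2*(⅙))) + 72970) = 1/((32 + 8*(⅓)) + 72970) = 1/((32 + 8/3) + 72970) = 1/(104/3 + 72970) = 1/(219014/3) = 3/219014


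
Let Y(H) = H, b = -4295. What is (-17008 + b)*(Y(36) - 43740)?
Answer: 931026312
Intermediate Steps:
(-17008 + b)*(Y(36) - 43740) = (-17008 - 4295)*(36 - 43740) = -21303*(-43704) = 931026312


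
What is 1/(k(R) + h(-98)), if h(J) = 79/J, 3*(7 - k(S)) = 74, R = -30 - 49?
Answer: -294/5431 ≈ -0.054134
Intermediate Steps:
R = -79
k(S) = -53/3 (k(S) = 7 - ⅓*74 = 7 - 74/3 = -53/3)
1/(k(R) + h(-98)) = 1/(-53/3 + 79/(-98)) = 1/(-53/3 + 79*(-1/98)) = 1/(-53/3 - 79/98) = 1/(-5431/294) = -294/5431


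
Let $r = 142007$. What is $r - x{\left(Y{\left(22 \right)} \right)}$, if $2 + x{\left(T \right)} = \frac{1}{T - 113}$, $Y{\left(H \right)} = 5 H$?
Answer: $\frac{426028}{3} \approx 1.4201 \cdot 10^{5}$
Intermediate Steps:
$x{\left(T \right)} = -2 + \frac{1}{-113 + T}$ ($x{\left(T \right)} = -2 + \frac{1}{T - 113} = -2 + \frac{1}{-113 + T}$)
$r - x{\left(Y{\left(22 \right)} \right)} = 142007 - \frac{227 - 2 \cdot 5 \cdot 22}{-113 + 5 \cdot 22} = 142007 - \frac{227 - 220}{-113 + 110} = 142007 - \frac{227 - 220}{-3} = 142007 - \left(- \frac{1}{3}\right) 7 = 142007 - - \frac{7}{3} = 142007 + \frac{7}{3} = \frac{426028}{3}$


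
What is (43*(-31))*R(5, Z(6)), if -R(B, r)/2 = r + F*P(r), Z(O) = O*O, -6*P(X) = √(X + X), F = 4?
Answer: 95976 - 10664*√2 ≈ 80895.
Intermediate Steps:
P(X) = -√2*√X/6 (P(X) = -√(X + X)/6 = -√2*√X/6)
Z(O) = O²
R(B, r) = -2*r + 4*√2*√r/3 (R(B, r) = -2*(r + 4*(-√2*√r/6)) = -2*(r - 2*√2*√r/3) = -2*r + 4*√2*√r/3)
(43*(-31))*R(5, Z(6)) = (43*(-31))*(-2*6² + 4*√2*√(6²)/3) = -1333*(-2*36 + 4*√2*√36/3) = -1333*(-72 + (4/3)*√2*6) = -1333*(-72 + 8*√2) = 95976 - 10664*√2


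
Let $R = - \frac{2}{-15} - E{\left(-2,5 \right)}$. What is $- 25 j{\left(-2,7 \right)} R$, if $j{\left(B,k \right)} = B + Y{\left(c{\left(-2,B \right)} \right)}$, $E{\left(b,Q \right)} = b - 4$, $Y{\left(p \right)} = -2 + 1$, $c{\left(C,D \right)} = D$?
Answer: $460$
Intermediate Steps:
$Y{\left(p \right)} = -1$
$E{\left(b,Q \right)} = -4 + b$
$j{\left(B,k \right)} = -1 + B$ ($j{\left(B,k \right)} = B - 1 = -1 + B$)
$R = \frac{92}{15}$ ($R = - \frac{2}{-15} - \left(-4 - 2\right) = \left(-2\right) \left(- \frac{1}{15}\right) - -6 = \frac{2}{15} + 6 = \frac{92}{15} \approx 6.1333$)
$- 25 j{\left(-2,7 \right)} R = - 25 \left(-1 - 2\right) \frac{92}{15} = \left(-25\right) \left(-3\right) \frac{92}{15} = 75 \cdot \frac{92}{15} = 460$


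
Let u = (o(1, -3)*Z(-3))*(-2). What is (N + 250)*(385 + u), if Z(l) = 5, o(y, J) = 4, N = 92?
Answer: 117990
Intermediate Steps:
u = -40 (u = (4*5)*(-2) = 20*(-2) = -40)
(N + 250)*(385 + u) = (92 + 250)*(385 - 40) = 342*345 = 117990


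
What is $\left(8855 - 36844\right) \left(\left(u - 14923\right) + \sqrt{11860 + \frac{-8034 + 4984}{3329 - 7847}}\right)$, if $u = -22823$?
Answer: $1056472794 - \frac{27989 \sqrt{6725109515}}{753} \approx 1.0534 \cdot 10^{9}$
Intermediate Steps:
$\left(8855 - 36844\right) \left(\left(u - 14923\right) + \sqrt{11860 + \frac{-8034 + 4984}{3329 - 7847}}\right) = \left(8855 - 36844\right) \left(\left(-22823 - 14923\right) + \sqrt{11860 + \frac{-8034 + 4984}{3329 - 7847}}\right) = - 27989 \left(-37746 + \sqrt{11860 - \frac{3050}{-4518}}\right) = - 27989 \left(-37746 + \sqrt{11860 - - \frac{1525}{2259}}\right) = - 27989 \left(-37746 + \sqrt{11860 + \frac{1525}{2259}}\right) = - 27989 \left(-37746 + \sqrt{\frac{26793265}{2259}}\right) = - 27989 \left(-37746 + \frac{\sqrt{6725109515}}{753}\right) = 1056472794 - \frac{27989 \sqrt{6725109515}}{753}$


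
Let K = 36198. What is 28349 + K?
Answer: 64547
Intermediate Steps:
28349 + K = 28349 + 36198 = 64547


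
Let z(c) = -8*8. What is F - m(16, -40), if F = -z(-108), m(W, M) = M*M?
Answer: -1536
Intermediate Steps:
m(W, M) = M²
z(c) = -64
F = 64 (F = -1*(-64) = 64)
F - m(16, -40) = 64 - 1*(-40)² = 64 - 1*1600 = 64 - 1600 = -1536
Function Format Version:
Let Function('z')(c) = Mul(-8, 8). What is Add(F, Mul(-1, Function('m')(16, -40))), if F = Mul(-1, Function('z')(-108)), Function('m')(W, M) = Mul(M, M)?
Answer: -1536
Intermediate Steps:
Function('m')(W, M) = Pow(M, 2)
Function('z')(c) = -64
F = 64 (F = Mul(-1, -64) = 64)
Add(F, Mul(-1, Function('m')(16, -40))) = Add(64, Mul(-1, Pow(-40, 2))) = Add(64, Mul(-1, 1600)) = Add(64, -1600) = -1536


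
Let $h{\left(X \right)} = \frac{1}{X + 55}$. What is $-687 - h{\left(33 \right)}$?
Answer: $- \frac{60457}{88} \approx -687.01$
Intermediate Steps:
$h{\left(X \right)} = \frac{1}{55 + X}$
$-687 - h{\left(33 \right)} = -687 - \frac{1}{55 + 33} = -687 - \frac{1}{88} = - \frac{60457}{88}$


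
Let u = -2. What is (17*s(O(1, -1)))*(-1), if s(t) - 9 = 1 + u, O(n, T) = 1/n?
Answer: -136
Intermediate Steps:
s(t) = 8 (s(t) = 9 + (1 - 2) = 9 - 1 = 8)
(17*s(O(1, -1)))*(-1) = (17*8)*(-1) = 136*(-1) = -136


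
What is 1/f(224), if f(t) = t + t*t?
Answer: 1/50400 ≈ 1.9841e-5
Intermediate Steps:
f(t) = t + t²
1/f(224) = 1/(224*(1 + 224)) = 1/(224*225) = 1/50400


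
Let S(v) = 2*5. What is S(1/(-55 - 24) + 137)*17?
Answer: 170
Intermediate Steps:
S(v) = 10
S(1/(-55 - 24) + 137)*17 = 10*17 = 170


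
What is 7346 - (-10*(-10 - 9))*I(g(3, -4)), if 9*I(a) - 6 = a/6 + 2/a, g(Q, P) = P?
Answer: 195587/27 ≈ 7244.0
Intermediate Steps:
I(a) = ⅔ + a/54 + 2/(9*a) (I(a) = ⅔ + (a/6 + 2/a)/9 = ⅔ + (2/a + a/6)/9 = ⅔ + (a/54 + 2/(9*a)) = ⅔ + a/54 + 2/(9*a))
7346 - (-10*(-10 - 9))*I(g(3, -4)) = 7346 - (-10*(-10 - 9))*(1/54)*(12 - 4*(36 - 4))/(-4) = 7346 - (-10*(-19))*(1/54)*(-¼)*(12 - 4*32) = 7346 - 190*(1/54)*(-¼)*(12 - 128) = 7346 - 190*(1/54)*(-¼)*(-116) = 7346 - 190*29/54 = 7346 - 1*2755/27 = 7346 - 2755/27 = 195587/27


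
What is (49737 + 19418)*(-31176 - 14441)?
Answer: -3154643635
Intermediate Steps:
(49737 + 19418)*(-31176 - 14441) = 69155*(-45617) = -3154643635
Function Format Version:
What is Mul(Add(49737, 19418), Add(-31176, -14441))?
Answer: -3154643635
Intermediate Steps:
Mul(Add(49737, 19418), Add(-31176, -14441)) = Mul(69155, -45617) = -3154643635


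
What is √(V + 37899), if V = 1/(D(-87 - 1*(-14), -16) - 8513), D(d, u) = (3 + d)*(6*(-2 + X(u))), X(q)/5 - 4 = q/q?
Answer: √12516445232998/18173 ≈ 194.68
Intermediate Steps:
X(q) = 25 (X(q) = 20 + 5*(q/q) = 20 + 5*1 = 20 + 5 = 25)
D(d, u) = 414 + 138*d (D(d, u) = (3 + d)*(6*(-2 + 25)) = (3 + d)*(6*23) = (3 + d)*138 = 414 + 138*d)
V = -1/18173 (V = 1/((414 + 138*(-87 - 1*(-14))) - 8513) = 1/((414 + 138*(-87 + 14)) - 8513) = 1/((414 + 138*(-73)) - 8513) = 1/((414 - 10074) - 8513) = 1/(-9660 - 8513) = 1/(-18173) = -1/18173 ≈ -5.5027e-5)
√(V + 37899) = √(-1/18173 + 37899) = √(688738526/18173) = √12516445232998/18173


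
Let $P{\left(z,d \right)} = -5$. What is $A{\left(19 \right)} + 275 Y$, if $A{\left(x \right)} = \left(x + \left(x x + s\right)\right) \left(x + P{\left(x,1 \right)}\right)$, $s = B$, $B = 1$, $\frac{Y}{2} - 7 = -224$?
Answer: $-114016$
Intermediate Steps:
$Y = -434$ ($Y = 14 + 2 \left(-224\right) = 14 - 448 = -434$)
$s = 1$
$A{\left(x \right)} = \left(-5 + x\right) \left(1 + x + x^{2}\right)$ ($A{\left(x \right)} = \left(x + \left(x x + 1\right)\right) \left(x - 5\right) = \left(x + \left(x^{2} + 1\right)\right) \left(-5 + x\right) = \left(x + \left(1 + x^{2}\right)\right) \left(-5 + x\right) = \left(1 + x + x^{2}\right) \left(-5 + x\right) = \left(-5 + x\right) \left(1 + x + x^{2}\right)$)
$A{\left(19 \right)} + 275 Y = \left(-5 + 19^{3} - 76 - 4 \cdot 19^{2}\right) + 275 \left(-434\right) = \left(-5 + 6859 - 76 - 1444\right) - 119350 = 5334 - 119350 = -114016$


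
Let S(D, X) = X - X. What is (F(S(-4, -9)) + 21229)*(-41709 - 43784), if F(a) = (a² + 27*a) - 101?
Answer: -1806296104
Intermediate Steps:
S(D, X) = 0
F(a) = -101 + a² + 27*a
(F(S(-4, -9)) + 21229)*(-41709 - 43784) = ((-101 + 0² + 27*0) + 21229)*(-41709 - 43784) = ((-101 + 0 + 0) + 21229)*(-85493) = (-101 + 21229)*(-85493) = 21128*(-85493) = -1806296104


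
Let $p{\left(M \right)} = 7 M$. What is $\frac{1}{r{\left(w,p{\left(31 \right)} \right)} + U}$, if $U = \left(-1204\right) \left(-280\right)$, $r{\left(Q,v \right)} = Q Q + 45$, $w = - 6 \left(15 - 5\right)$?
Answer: $\frac{1}{340765} \approx 2.9346 \cdot 10^{-6}$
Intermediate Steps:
$w = -60$ ($w = \left(-6\right) 10 = -60$)
$r{\left(Q,v \right)} = 45 + Q^{2}$ ($r{\left(Q,v \right)} = Q^{2} + 45 = 45 + Q^{2}$)
$U = 337120$
$\frac{1}{r{\left(w,p{\left(31 \right)} \right)} + U} = \frac{1}{\left(45 + \left(-60\right)^{2}\right) + 337120} = \frac{1}{\left(45 + 3600\right) + 337120} = \frac{1}{3645 + 337120} = \frac{1}{340765}$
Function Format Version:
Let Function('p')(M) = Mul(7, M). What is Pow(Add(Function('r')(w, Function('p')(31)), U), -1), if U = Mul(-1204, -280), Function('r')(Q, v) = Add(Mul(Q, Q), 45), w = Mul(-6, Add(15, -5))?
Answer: Rational(1, 340765) ≈ 2.9346e-6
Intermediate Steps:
w = -60 (w = Mul(-6, 10) = -60)
Function('r')(Q, v) = Add(45, Pow(Q, 2)) (Function('r')(Q, v) = Add(Pow(Q, 2), 45) = Add(45, Pow(Q, 2)))
U = 337120
Pow(Add(Function('r')(w, Function('p')(31)), U), -1) = Pow(Add(Add(45, Pow(-60, 2)), 337120), -1) = Pow(Add(Add(45, 3600), 337120), -1) = Pow(Add(3645, 337120), -1) = Pow(340765, -1) = Rational(1, 340765)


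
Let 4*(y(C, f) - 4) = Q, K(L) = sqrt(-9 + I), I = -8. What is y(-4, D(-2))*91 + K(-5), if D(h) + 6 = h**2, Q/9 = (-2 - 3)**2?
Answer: 21931/4 + I*sqrt(17) ≈ 5482.8 + 4.1231*I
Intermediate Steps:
K(L) = I*sqrt(17) (K(L) = sqrt(-9 - 8) = sqrt(-17) = I*sqrt(17))
Q = 225 (Q = 9*(-2 - 3)**2 = 9*(-5)**2 = 9*25 = 225)
D(h) = -6 + h**2
y(C, f) = 241/4 (y(C, f) = 4 + (1/4)*225 = 4 + 225/4 = 241/4)
y(-4, D(-2))*91 + K(-5) = (241/4)*91 + I*sqrt(17) = 21931/4 + I*sqrt(17)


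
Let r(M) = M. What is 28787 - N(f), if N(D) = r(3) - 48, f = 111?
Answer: 28832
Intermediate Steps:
N(D) = -45 (N(D) = 3 - 48 = -45)
28787 - N(f) = 28787 - 1*(-45) = 28787 + 45 = 28832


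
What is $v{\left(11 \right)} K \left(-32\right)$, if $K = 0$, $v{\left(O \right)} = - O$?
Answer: $0$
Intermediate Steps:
$v{\left(11 \right)} K \left(-32\right) = \left(-1\right) 11 \cdot 0 \left(-32\right) = \left(-11\right) 0 \left(-32\right) = 0 \left(-32\right) = 0$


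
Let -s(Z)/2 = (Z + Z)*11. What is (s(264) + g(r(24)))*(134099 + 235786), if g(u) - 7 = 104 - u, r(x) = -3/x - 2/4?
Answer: -34042365975/8 ≈ -4.2553e+9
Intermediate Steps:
s(Z) = -44*Z (s(Z) = -2*(Z + Z)*11 = -2*2*Z*11 = -44*Z)
r(x) = -½ - 3/x (r(x) = -3/x - 2*¼ = -3/x - ½ = -½ - 3/x)
g(u) = 111 - u (g(u) = 7 + (104 - u) = 111 - u)
(s(264) + g(r(24)))*(134099 + 235786) = (-44*264 + (111 - (-6 - 1*24)/(2*24)))*(134099 + 235786) = (-11616 + (111 - (-6 - 24)/(2*24)))*369885 = (-11616 + (111 - (-30)/(2*24)))*369885 = (-11616 + (111 - 1*(-5/8)))*369885 = (-11616 + (111 + 5/8))*369885 = (-11616 + 893/8)*369885 = -92035/8*369885 = -34042365975/8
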